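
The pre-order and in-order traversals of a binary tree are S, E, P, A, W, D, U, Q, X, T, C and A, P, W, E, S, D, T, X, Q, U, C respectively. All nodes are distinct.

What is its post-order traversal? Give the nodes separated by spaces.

A W P E T X Q C U D S

The first element of pre-order is the root; it splits in-order into left and right subtrees.
Root S: left subtree has 4 nodes {A, P, W, E}, right has 6 {D, T, X, Q, U, C}.
  Root E: left subtree has 3 nodes {A, P, W}, right has 0 { }.
    Root P: left subtree has 1 node {A}, right has 1 {W}.
  Root D: left subtree has 0 nodes { }, right has 5 {T, X, Q, U, C}.
    Root U: left subtree has 3 nodes {T, X, Q}, right has 1 {C}.
      Root Q: left subtree has 2 nodes {T, X}, right has 0 { }.
        Root X: left subtree has 1 node {T}, right has 0 { }.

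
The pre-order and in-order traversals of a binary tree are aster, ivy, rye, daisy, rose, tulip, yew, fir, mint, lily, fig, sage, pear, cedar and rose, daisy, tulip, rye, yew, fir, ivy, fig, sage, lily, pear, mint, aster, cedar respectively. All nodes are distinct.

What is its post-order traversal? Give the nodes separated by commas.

rose, tulip, daisy, fir, yew, rye, sage, fig, pear, lily, mint, ivy, cedar, aster

The first element of pre-order is the root; it splits in-order into left and right subtrees.
Root aster: left subtree has 12 nodes {rose, daisy, tulip, rye, yew, fir, ivy, fig, sage, lily, pear, mint}, right has 1 {cedar}.
  Root ivy: left subtree has 6 nodes {rose, daisy, tulip, rye, yew, fir}, right has 5 {fig, sage, lily, pear, mint}.
    Root rye: left subtree has 3 nodes {rose, daisy, tulip}, right has 2 {yew, fir}.
      Root daisy: left subtree has 1 node {rose}, right has 1 {tulip}.
      Root yew: left subtree has 0 nodes { }, right has 1 {fir}.
    Root mint: left subtree has 4 nodes {fig, sage, lily, pear}, right has 0 { }.
      Root lily: left subtree has 2 nodes {fig, sage}, right has 1 {pear}.
        Root fig: left subtree has 0 nodes { }, right has 1 {sage}.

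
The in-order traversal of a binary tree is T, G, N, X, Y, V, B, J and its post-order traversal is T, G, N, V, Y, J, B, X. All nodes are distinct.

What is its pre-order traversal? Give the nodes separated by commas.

The last element of post-order is the root; it splits in-order into left and right subtrees.
Root X: left subtree has 3 nodes {T, G, N}, right has 4 {Y, V, B, J}.
  Root N: left subtree has 2 nodes {T, G}, right has 0 { }.
    Root G: left subtree has 1 node {T}, right has 0 { }.
  Root B: left subtree has 2 nodes {Y, V}, right has 1 {J}.
    Root Y: left subtree has 0 nodes { }, right has 1 {V}.

X, N, G, T, B, Y, V, J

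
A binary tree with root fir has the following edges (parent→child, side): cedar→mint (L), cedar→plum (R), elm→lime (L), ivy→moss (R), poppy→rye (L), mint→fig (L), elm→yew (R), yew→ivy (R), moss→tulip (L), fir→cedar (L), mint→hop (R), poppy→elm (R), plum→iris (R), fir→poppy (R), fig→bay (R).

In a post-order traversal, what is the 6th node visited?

plum

Post-order visits the left subtree, then the right subtree, then the node.
At fir: go left to cedar.
  At cedar: go left to mint.
    At mint: go left to fig.
      At fig: no left child.
      At fig: go right to bay.
        bay is a leaf — visit bay.
      Visit fig.
    At mint: go right to hop.
      hop is a leaf — visit hop.
    Visit mint.
  At cedar: go right to plum.
    At plum: no left child.
    At plum: go right to iris.
      iris is a leaf — visit iris.
    Visit plum.
  Visit cedar.
At fir: go right to poppy.
  At poppy: go left to rye.
    rye is a leaf — visit rye.
  At poppy: go right to elm.
    At elm: go left to lime.
      lime is a leaf — visit lime.
    At elm: go right to yew.
      At yew: no left child.
      At yew: go right to ivy.
        At ivy: no left child.
        At ivy: go right to moss.
          At moss: go left to tulip.
            tulip is a leaf — visit tulip.
          At moss: no right child.
          Visit moss.
        Visit ivy.
      Visit yew.
    Visit elm.
  Visit poppy.
Visit fir.
Full post-order sequence: bay, fig, hop, mint, iris, plum, cedar, rye, lime, tulip, moss, ivy, yew, elm, poppy, fir.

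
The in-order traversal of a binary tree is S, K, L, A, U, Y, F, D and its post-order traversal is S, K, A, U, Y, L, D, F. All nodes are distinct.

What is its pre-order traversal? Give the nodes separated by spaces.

The last element of post-order is the root; it splits in-order into left and right subtrees.
Root F: left subtree has 6 nodes {S, K, L, A, U, Y}, right has 1 {D}.
  Root L: left subtree has 2 nodes {S, K}, right has 3 {A, U, Y}.
    Root K: left subtree has 1 node {S}, right has 0 { }.
    Root Y: left subtree has 2 nodes {A, U}, right has 0 { }.
      Root U: left subtree has 1 node {A}, right has 0 { }.

F L K S Y U A D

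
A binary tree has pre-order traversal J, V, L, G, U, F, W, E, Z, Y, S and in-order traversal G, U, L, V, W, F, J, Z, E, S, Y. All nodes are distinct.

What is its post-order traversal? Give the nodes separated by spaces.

U G L W F V Z S Y E J

The first element of pre-order is the root; it splits in-order into left and right subtrees.
Root J: left subtree has 6 nodes {G, U, L, V, W, F}, right has 4 {Z, E, S, Y}.
  Root V: left subtree has 3 nodes {G, U, L}, right has 2 {W, F}.
    Root L: left subtree has 2 nodes {G, U}, right has 0 { }.
      Root G: left subtree has 0 nodes { }, right has 1 {U}.
    Root F: left subtree has 1 node {W}, right has 0 { }.
  Root E: left subtree has 1 node {Z}, right has 2 {S, Y}.
    Root Y: left subtree has 1 node {S}, right has 0 { }.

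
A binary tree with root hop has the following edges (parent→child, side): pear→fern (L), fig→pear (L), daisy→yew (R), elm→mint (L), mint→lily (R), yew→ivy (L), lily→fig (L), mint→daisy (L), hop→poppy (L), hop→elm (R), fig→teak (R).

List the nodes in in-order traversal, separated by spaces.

In-order visits the left subtree, then the node, then the right subtree.
At hop: go left to poppy.
  poppy is a leaf — visit poppy.
Visit hop.
At hop: go right to elm.
  At elm: go left to mint.
    At mint: go left to daisy.
      At daisy: no left child.
      Visit daisy.
      At daisy: go right to yew.
        At yew: go left to ivy.
          ivy is a leaf — visit ivy.
        Visit yew.
        At yew: no right child.
    Visit mint.
    At mint: go right to lily.
      At lily: go left to fig.
        At fig: go left to pear.
          At pear: go left to fern.
            fern is a leaf — visit fern.
          Visit pear.
          At pear: no right child.
        Visit fig.
        At fig: go right to teak.
          teak is a leaf — visit teak.
      Visit lily.
      At lily: no right child.
  Visit elm.
  At elm: no right child.

poppy hop daisy ivy yew mint fern pear fig teak lily elm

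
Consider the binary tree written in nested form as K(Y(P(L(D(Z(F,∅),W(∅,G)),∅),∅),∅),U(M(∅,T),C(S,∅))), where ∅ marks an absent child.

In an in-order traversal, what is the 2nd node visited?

In-order visits the left subtree, then the node, then the right subtree.
At K: go left to Y.
  At Y: go left to P.
    At P: go left to L.
      At L: go left to D.
        At D: go left to Z.
          At Z: go left to F.
            F is a leaf — visit F.
          Visit Z.
          At Z: no right child.
        Visit D.
        At D: go right to W.
          At W: no left child.
          Visit W.
          At W: go right to G.
            G is a leaf — visit G.
      Visit L.
      At L: no right child.
    Visit P.
    At P: no right child.
  Visit Y.
  At Y: no right child.
Visit K.
At K: go right to U.
  At U: go left to M.
    At M: no left child.
    Visit M.
    At M: go right to T.
      T is a leaf — visit T.
  Visit U.
  At U: go right to C.
    At C: go left to S.
      S is a leaf — visit S.
    Visit C.
    At C: no right child.
Full in-order sequence: F, Z, D, W, G, L, P, Y, K, M, T, U, S, C.

Z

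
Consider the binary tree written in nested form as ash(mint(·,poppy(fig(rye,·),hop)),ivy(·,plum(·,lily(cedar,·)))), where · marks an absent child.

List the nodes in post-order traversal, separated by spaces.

Post-order visits the left subtree, then the right subtree, then the node.
At ash: go left to mint.
  At mint: no left child.
  At mint: go right to poppy.
    At poppy: go left to fig.
      At fig: go left to rye.
        rye is a leaf — visit rye.
      At fig: no right child.
      Visit fig.
    At poppy: go right to hop.
      hop is a leaf — visit hop.
    Visit poppy.
  Visit mint.
At ash: go right to ivy.
  At ivy: no left child.
  At ivy: go right to plum.
    At plum: no left child.
    At plum: go right to lily.
      At lily: go left to cedar.
        cedar is a leaf — visit cedar.
      At lily: no right child.
      Visit lily.
    Visit plum.
  Visit ivy.
Visit ash.

rye fig hop poppy mint cedar lily plum ivy ash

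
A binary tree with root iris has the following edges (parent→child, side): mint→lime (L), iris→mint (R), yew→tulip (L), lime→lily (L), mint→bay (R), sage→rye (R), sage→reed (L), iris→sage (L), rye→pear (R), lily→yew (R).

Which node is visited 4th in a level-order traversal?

reed

Level-order visits nodes level by level from the root, left to right within each level.
Level 0: iris
Level 1: sage, mint
Level 2: reed, rye, lime, bay
Level 3: pear, lily
Level 4: yew
Level 5: tulip
Full level-order sequence: iris, sage, mint, reed, rye, lime, bay, pear, lily, yew, tulip.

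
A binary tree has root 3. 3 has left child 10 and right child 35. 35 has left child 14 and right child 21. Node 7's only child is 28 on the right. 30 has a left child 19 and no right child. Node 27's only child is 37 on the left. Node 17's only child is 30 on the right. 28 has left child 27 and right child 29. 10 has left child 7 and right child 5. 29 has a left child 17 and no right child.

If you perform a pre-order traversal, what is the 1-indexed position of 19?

10

Pre-order visits the node, then its left subtree, then its right subtree.
Visit 3.
At 3: go left to 10.
  Visit 10.
  At 10: go left to 7.
    Visit 7.
    At 7: no left child.
    At 7: go right to 28.
      Visit 28.
      At 28: go left to 27.
        Visit 27.
        At 27: go left to 37.
          37 is a leaf — visit 37.
        At 27: no right child.
      At 28: go right to 29.
        Visit 29.
        At 29: go left to 17.
          Visit 17.
          At 17: no left child.
          At 17: go right to 30.
            Visit 30.
            At 30: go left to 19.
              19 is a leaf — visit 19.
            At 30: no right child.
        At 29: no right child.
  At 10: go right to 5.
    5 is a leaf — visit 5.
At 3: go right to 35.
  Visit 35.
  At 35: go left to 14.
    14 is a leaf — visit 14.
  At 35: go right to 21.
    21 is a leaf — visit 21.
Full pre-order sequence: 3, 10, 7, 28, 27, 37, 29, 17, 30, 19, 5, 35, 14, 21.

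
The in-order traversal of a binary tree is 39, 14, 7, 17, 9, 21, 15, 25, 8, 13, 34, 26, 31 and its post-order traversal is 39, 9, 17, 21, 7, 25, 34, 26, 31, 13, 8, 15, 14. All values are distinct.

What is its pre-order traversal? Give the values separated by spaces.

14 39 15 7 21 17 9 8 25 13 31 26 34

The last element of post-order is the root; it splits in-order into left and right subtrees.
Root 14: left subtree has 1 node {39}, right has 11 {7, 17, 9, 21, 15, 25, 8, 13, 34, 26, 31}.
  Root 15: left subtree has 4 nodes {7, 17, 9, 21}, right has 6 {25, 8, 13, 34, 26, 31}.
    Root 7: left subtree has 0 nodes { }, right has 3 {17, 9, 21}.
      Root 21: left subtree has 2 nodes {17, 9}, right has 0 { }.
        Root 17: left subtree has 0 nodes { }, right has 1 {9}.
    Root 8: left subtree has 1 node {25}, right has 4 {13, 34, 26, 31}.
      Root 13: left subtree has 0 nodes { }, right has 3 {34, 26, 31}.
        Root 31: left subtree has 2 nodes {34, 26}, right has 0 { }.
          Root 26: left subtree has 1 node {34}, right has 0 { }.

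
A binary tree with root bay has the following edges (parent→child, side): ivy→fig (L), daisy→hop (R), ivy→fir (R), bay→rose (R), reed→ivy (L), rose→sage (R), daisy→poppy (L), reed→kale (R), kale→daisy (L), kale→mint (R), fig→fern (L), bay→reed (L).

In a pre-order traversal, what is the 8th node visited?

daisy

Pre-order visits the node, then its left subtree, then its right subtree.
Visit bay.
At bay: go left to reed.
  Visit reed.
  At reed: go left to ivy.
    Visit ivy.
    At ivy: go left to fig.
      Visit fig.
      At fig: go left to fern.
        fern is a leaf — visit fern.
      At fig: no right child.
    At ivy: go right to fir.
      fir is a leaf — visit fir.
  At reed: go right to kale.
    Visit kale.
    At kale: go left to daisy.
      Visit daisy.
      At daisy: go left to poppy.
        poppy is a leaf — visit poppy.
      At daisy: go right to hop.
        hop is a leaf — visit hop.
    At kale: go right to mint.
      mint is a leaf — visit mint.
At bay: go right to rose.
  Visit rose.
  At rose: no left child.
  At rose: go right to sage.
    sage is a leaf — visit sage.
Full pre-order sequence: bay, reed, ivy, fig, fern, fir, kale, daisy, poppy, hop, mint, rose, sage.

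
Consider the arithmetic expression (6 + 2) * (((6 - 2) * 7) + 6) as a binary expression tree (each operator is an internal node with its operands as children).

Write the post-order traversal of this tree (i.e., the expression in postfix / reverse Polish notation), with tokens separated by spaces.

Post-order on an expression tree gives postfix notation: for each operator, emit left operand, right operand, then the operator.

6 2 + 6 2 - 7 * 6 + *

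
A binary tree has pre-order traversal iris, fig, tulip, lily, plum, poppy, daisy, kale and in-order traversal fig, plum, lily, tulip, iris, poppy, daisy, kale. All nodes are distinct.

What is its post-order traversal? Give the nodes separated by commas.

The first element of pre-order is the root; it splits in-order into left and right subtrees.
Root iris: left subtree has 4 nodes {fig, plum, lily, tulip}, right has 3 {poppy, daisy, kale}.
  Root fig: left subtree has 0 nodes { }, right has 3 {plum, lily, tulip}.
    Root tulip: left subtree has 2 nodes {plum, lily}, right has 0 { }.
      Root lily: left subtree has 1 node {plum}, right has 0 { }.
  Root poppy: left subtree has 0 nodes { }, right has 2 {daisy, kale}.
    Root daisy: left subtree has 0 nodes { }, right has 1 {kale}.

plum, lily, tulip, fig, kale, daisy, poppy, iris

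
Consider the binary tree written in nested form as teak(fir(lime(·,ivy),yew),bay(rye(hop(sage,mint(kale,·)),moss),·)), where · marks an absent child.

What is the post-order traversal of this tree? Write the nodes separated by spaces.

ivy lime yew fir sage kale mint hop moss rye bay teak

Post-order visits the left subtree, then the right subtree, then the node.
At teak: go left to fir.
  At fir: go left to lime.
    At lime: no left child.
    At lime: go right to ivy.
      ivy is a leaf — visit ivy.
    Visit lime.
  At fir: go right to yew.
    yew is a leaf — visit yew.
  Visit fir.
At teak: go right to bay.
  At bay: go left to rye.
    At rye: go left to hop.
      At hop: go left to sage.
        sage is a leaf — visit sage.
      At hop: go right to mint.
        At mint: go left to kale.
          kale is a leaf — visit kale.
        At mint: no right child.
        Visit mint.
      Visit hop.
    At rye: go right to moss.
      moss is a leaf — visit moss.
    Visit rye.
  At bay: no right child.
  Visit bay.
Visit teak.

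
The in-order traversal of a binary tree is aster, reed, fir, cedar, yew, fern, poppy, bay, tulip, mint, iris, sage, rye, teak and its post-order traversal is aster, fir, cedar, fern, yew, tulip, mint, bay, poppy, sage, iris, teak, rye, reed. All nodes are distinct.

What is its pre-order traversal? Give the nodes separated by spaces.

The last element of post-order is the root; it splits in-order into left and right subtrees.
Root reed: left subtree has 1 node {aster}, right has 12 {fir, cedar, yew, fern, poppy, bay, tulip, mint, iris, sage, rye, teak}.
  Root rye: left subtree has 10 nodes {fir, cedar, yew, fern, poppy, bay, tulip, mint, iris, sage}, right has 1 {teak}.
    Root iris: left subtree has 8 nodes {fir, cedar, yew, fern, poppy, bay, tulip, mint}, right has 1 {sage}.
      Root poppy: left subtree has 4 nodes {fir, cedar, yew, fern}, right has 3 {bay, tulip, mint}.
        Root yew: left subtree has 2 nodes {fir, cedar}, right has 1 {fern}.
          Root cedar: left subtree has 1 node {fir}, right has 0 { }.
        Root bay: left subtree has 0 nodes { }, right has 2 {tulip, mint}.
          Root mint: left subtree has 1 node {tulip}, right has 0 { }.

reed aster rye iris poppy yew cedar fir fern bay mint tulip sage teak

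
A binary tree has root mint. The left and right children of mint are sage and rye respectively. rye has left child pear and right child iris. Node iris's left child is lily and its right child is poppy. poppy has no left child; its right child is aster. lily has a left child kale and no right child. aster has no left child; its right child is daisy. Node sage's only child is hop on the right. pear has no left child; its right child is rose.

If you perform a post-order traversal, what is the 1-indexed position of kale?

Post-order visits the left subtree, then the right subtree, then the node.
At mint: go left to sage.
  At sage: no left child.
  At sage: go right to hop.
    hop is a leaf — visit hop.
  Visit sage.
At mint: go right to rye.
  At rye: go left to pear.
    At pear: no left child.
    At pear: go right to rose.
      rose is a leaf — visit rose.
    Visit pear.
  At rye: go right to iris.
    At iris: go left to lily.
      At lily: go left to kale.
        kale is a leaf — visit kale.
      At lily: no right child.
      Visit lily.
    At iris: go right to poppy.
      At poppy: no left child.
      At poppy: go right to aster.
        At aster: no left child.
        At aster: go right to daisy.
          daisy is a leaf — visit daisy.
        Visit aster.
      Visit poppy.
    Visit iris.
  Visit rye.
Visit mint.
Full post-order sequence: hop, sage, rose, pear, kale, lily, daisy, aster, poppy, iris, rye, mint.

5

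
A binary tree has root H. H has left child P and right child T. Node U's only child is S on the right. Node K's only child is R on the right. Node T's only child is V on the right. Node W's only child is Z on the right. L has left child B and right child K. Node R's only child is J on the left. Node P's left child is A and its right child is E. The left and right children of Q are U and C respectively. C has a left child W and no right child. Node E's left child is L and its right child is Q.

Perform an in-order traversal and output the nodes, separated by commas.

In-order visits the left subtree, then the node, then the right subtree.
At H: go left to P.
  At P: go left to A.
    A is a leaf — visit A.
  Visit P.
  At P: go right to E.
    At E: go left to L.
      At L: go left to B.
        B is a leaf — visit B.
      Visit L.
      At L: go right to K.
        At K: no left child.
        Visit K.
        At K: go right to R.
          At R: go left to J.
            J is a leaf — visit J.
          Visit R.
          At R: no right child.
    Visit E.
    At E: go right to Q.
      At Q: go left to U.
        At U: no left child.
        Visit U.
        At U: go right to S.
          S is a leaf — visit S.
      Visit Q.
      At Q: go right to C.
        At C: go left to W.
          At W: no left child.
          Visit W.
          At W: go right to Z.
            Z is a leaf — visit Z.
        Visit C.
        At C: no right child.
Visit H.
At H: go right to T.
  At T: no left child.
  Visit T.
  At T: go right to V.
    V is a leaf — visit V.

A, P, B, L, K, J, R, E, U, S, Q, W, Z, C, H, T, V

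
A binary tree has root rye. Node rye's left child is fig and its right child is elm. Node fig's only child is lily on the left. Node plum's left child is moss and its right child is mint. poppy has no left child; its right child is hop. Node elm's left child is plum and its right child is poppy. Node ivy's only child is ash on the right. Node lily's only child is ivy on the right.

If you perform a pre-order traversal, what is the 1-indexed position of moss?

8

Pre-order visits the node, then its left subtree, then its right subtree.
Visit rye.
At rye: go left to fig.
  Visit fig.
  At fig: go left to lily.
    Visit lily.
    At lily: no left child.
    At lily: go right to ivy.
      Visit ivy.
      At ivy: no left child.
      At ivy: go right to ash.
        ash is a leaf — visit ash.
  At fig: no right child.
At rye: go right to elm.
  Visit elm.
  At elm: go left to plum.
    Visit plum.
    At plum: go left to moss.
      moss is a leaf — visit moss.
    At plum: go right to mint.
      mint is a leaf — visit mint.
  At elm: go right to poppy.
    Visit poppy.
    At poppy: no left child.
    At poppy: go right to hop.
      hop is a leaf — visit hop.
Full pre-order sequence: rye, fig, lily, ivy, ash, elm, plum, moss, mint, poppy, hop.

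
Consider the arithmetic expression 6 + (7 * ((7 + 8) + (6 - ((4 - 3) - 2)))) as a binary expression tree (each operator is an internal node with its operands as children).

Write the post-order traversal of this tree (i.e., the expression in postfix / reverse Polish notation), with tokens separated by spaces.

Post-order on an expression tree gives postfix notation: for each operator, emit left operand, right operand, then the operator.

6 7 7 8 + 6 4 3 - 2 - - + * +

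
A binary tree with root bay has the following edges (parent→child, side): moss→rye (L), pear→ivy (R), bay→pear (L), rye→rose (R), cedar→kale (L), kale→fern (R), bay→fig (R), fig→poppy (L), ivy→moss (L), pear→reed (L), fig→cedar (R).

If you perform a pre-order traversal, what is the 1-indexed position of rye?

6

Pre-order visits the node, then its left subtree, then its right subtree.
Visit bay.
At bay: go left to pear.
  Visit pear.
  At pear: go left to reed.
    reed is a leaf — visit reed.
  At pear: go right to ivy.
    Visit ivy.
    At ivy: go left to moss.
      Visit moss.
      At moss: go left to rye.
        Visit rye.
        At rye: no left child.
        At rye: go right to rose.
          rose is a leaf — visit rose.
      At moss: no right child.
    At ivy: no right child.
At bay: go right to fig.
  Visit fig.
  At fig: go left to poppy.
    poppy is a leaf — visit poppy.
  At fig: go right to cedar.
    Visit cedar.
    At cedar: go left to kale.
      Visit kale.
      At kale: no left child.
      At kale: go right to fern.
        fern is a leaf — visit fern.
    At cedar: no right child.
Full pre-order sequence: bay, pear, reed, ivy, moss, rye, rose, fig, poppy, cedar, kale, fern.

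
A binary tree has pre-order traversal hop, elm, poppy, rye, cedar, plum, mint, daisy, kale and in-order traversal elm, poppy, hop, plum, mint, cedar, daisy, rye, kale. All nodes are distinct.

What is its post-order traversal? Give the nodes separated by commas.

The first element of pre-order is the root; it splits in-order into left and right subtrees.
Root hop: left subtree has 2 nodes {elm, poppy}, right has 6 {plum, mint, cedar, daisy, rye, kale}.
  Root elm: left subtree has 0 nodes { }, right has 1 {poppy}.
  Root rye: left subtree has 4 nodes {plum, mint, cedar, daisy}, right has 1 {kale}.
    Root cedar: left subtree has 2 nodes {plum, mint}, right has 1 {daisy}.
      Root plum: left subtree has 0 nodes { }, right has 1 {mint}.

poppy, elm, mint, plum, daisy, cedar, kale, rye, hop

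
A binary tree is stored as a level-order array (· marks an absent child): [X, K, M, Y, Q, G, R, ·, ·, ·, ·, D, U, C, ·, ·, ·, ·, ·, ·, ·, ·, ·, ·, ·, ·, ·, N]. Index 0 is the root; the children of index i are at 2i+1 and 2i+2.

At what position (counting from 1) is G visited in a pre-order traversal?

6

Pre-order visits the node, then its left subtree, then its right subtree.
Visit X.
At X: go left to K.
  Visit K.
  At K: go left to Y.
    Y is a leaf — visit Y.
  At K: go right to Q.
    Q is a leaf — visit Q.
At X: go right to M.
  Visit M.
  At M: go left to G.
    Visit G.
    At G: go left to D.
      D is a leaf — visit D.
    At G: go right to U.
      U is a leaf — visit U.
  At M: go right to R.
    Visit R.
    At R: go left to C.
      Visit C.
      At C: go left to N.
        N is a leaf — visit N.
      At C: no right child.
    At R: no right child.
Full pre-order sequence: X, K, Y, Q, M, G, D, U, R, C, N.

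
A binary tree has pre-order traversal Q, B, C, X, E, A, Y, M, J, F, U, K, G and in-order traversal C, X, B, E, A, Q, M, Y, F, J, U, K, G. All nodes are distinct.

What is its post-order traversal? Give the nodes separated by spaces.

X C A E B M F G K U J Y Q

The first element of pre-order is the root; it splits in-order into left and right subtrees.
Root Q: left subtree has 5 nodes {C, X, B, E, A}, right has 7 {M, Y, F, J, U, K, G}.
  Root B: left subtree has 2 nodes {C, X}, right has 2 {E, A}.
    Root C: left subtree has 0 nodes { }, right has 1 {X}.
    Root E: left subtree has 0 nodes { }, right has 1 {A}.
  Root Y: left subtree has 1 node {M}, right has 5 {F, J, U, K, G}.
    Root J: left subtree has 1 node {F}, right has 3 {U, K, G}.
      Root U: left subtree has 0 nodes { }, right has 2 {K, G}.
        Root K: left subtree has 0 nodes { }, right has 1 {G}.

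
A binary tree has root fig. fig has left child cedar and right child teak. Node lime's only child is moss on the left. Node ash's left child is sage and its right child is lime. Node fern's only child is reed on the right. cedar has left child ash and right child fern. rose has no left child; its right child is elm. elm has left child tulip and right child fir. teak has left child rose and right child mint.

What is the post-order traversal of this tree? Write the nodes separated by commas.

sage, moss, lime, ash, reed, fern, cedar, tulip, fir, elm, rose, mint, teak, fig

Post-order visits the left subtree, then the right subtree, then the node.
At fig: go left to cedar.
  At cedar: go left to ash.
    At ash: go left to sage.
      sage is a leaf — visit sage.
    At ash: go right to lime.
      At lime: go left to moss.
        moss is a leaf — visit moss.
      At lime: no right child.
      Visit lime.
    Visit ash.
  At cedar: go right to fern.
    At fern: no left child.
    At fern: go right to reed.
      reed is a leaf — visit reed.
    Visit fern.
  Visit cedar.
At fig: go right to teak.
  At teak: go left to rose.
    At rose: no left child.
    At rose: go right to elm.
      At elm: go left to tulip.
        tulip is a leaf — visit tulip.
      At elm: go right to fir.
        fir is a leaf — visit fir.
      Visit elm.
    Visit rose.
  At teak: go right to mint.
    mint is a leaf — visit mint.
  Visit teak.
Visit fig.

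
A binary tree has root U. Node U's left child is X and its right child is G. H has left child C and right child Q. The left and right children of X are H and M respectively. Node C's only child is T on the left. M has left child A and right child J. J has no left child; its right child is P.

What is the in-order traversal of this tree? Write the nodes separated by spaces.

T C H Q X A M J P U G

In-order visits the left subtree, then the node, then the right subtree.
At U: go left to X.
  At X: go left to H.
    At H: go left to C.
      At C: go left to T.
        T is a leaf — visit T.
      Visit C.
      At C: no right child.
    Visit H.
    At H: go right to Q.
      Q is a leaf — visit Q.
  Visit X.
  At X: go right to M.
    At M: go left to A.
      A is a leaf — visit A.
    Visit M.
    At M: go right to J.
      At J: no left child.
      Visit J.
      At J: go right to P.
        P is a leaf — visit P.
Visit U.
At U: go right to G.
  G is a leaf — visit G.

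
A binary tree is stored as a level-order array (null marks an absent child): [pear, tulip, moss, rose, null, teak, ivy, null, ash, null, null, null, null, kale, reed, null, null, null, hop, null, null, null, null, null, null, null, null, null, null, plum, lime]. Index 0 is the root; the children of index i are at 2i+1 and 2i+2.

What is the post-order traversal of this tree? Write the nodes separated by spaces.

hop ash rose tulip teak kale plum lime reed ivy moss pear

Post-order visits the left subtree, then the right subtree, then the node.
At pear: go left to tulip.
  At tulip: go left to rose.
    At rose: no left child.
    At rose: go right to ash.
      At ash: no left child.
      At ash: go right to hop.
        hop is a leaf — visit hop.
      Visit ash.
    Visit rose.
  At tulip: no right child.
  Visit tulip.
At pear: go right to moss.
  At moss: go left to teak.
    teak is a leaf — visit teak.
  At moss: go right to ivy.
    At ivy: go left to kale.
      kale is a leaf — visit kale.
    At ivy: go right to reed.
      At reed: go left to plum.
        plum is a leaf — visit plum.
      At reed: go right to lime.
        lime is a leaf — visit lime.
      Visit reed.
    Visit ivy.
  Visit moss.
Visit pear.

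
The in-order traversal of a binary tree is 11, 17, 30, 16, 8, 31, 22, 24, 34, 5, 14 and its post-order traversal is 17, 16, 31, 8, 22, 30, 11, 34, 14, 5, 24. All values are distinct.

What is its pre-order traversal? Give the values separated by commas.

The last element of post-order is the root; it splits in-order into left and right subtrees.
Root 24: left subtree has 7 nodes {11, 17, 30, 16, 8, 31, 22}, right has 3 {34, 5, 14}.
  Root 11: left subtree has 0 nodes { }, right has 6 {17, 30, 16, 8, 31, 22}.
    Root 30: left subtree has 1 node {17}, right has 4 {16, 8, 31, 22}.
      Root 22: left subtree has 3 nodes {16, 8, 31}, right has 0 { }.
        Root 8: left subtree has 1 node {16}, right has 1 {31}.
  Root 5: left subtree has 1 node {34}, right has 1 {14}.

24, 11, 30, 17, 22, 8, 16, 31, 5, 34, 14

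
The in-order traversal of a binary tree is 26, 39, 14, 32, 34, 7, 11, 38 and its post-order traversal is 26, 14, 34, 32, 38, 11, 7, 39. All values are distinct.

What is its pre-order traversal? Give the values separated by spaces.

39 26 7 32 14 34 11 38

The last element of post-order is the root; it splits in-order into left and right subtrees.
Root 39: left subtree has 1 node {26}, right has 6 {14, 32, 34, 7, 11, 38}.
  Root 7: left subtree has 3 nodes {14, 32, 34}, right has 2 {11, 38}.
    Root 32: left subtree has 1 node {14}, right has 1 {34}.
    Root 11: left subtree has 0 nodes { }, right has 1 {38}.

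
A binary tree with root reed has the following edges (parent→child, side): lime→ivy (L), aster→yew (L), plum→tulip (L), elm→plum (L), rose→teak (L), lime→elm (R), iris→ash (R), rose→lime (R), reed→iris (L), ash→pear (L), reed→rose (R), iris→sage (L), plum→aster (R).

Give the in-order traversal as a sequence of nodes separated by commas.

sage, iris, pear, ash, reed, teak, rose, ivy, lime, tulip, plum, yew, aster, elm

In-order visits the left subtree, then the node, then the right subtree.
At reed: go left to iris.
  At iris: go left to sage.
    sage is a leaf — visit sage.
  Visit iris.
  At iris: go right to ash.
    At ash: go left to pear.
      pear is a leaf — visit pear.
    Visit ash.
    At ash: no right child.
Visit reed.
At reed: go right to rose.
  At rose: go left to teak.
    teak is a leaf — visit teak.
  Visit rose.
  At rose: go right to lime.
    At lime: go left to ivy.
      ivy is a leaf — visit ivy.
    Visit lime.
    At lime: go right to elm.
      At elm: go left to plum.
        At plum: go left to tulip.
          tulip is a leaf — visit tulip.
        Visit plum.
        At plum: go right to aster.
          At aster: go left to yew.
            yew is a leaf — visit yew.
          Visit aster.
          At aster: no right child.
      Visit elm.
      At elm: no right child.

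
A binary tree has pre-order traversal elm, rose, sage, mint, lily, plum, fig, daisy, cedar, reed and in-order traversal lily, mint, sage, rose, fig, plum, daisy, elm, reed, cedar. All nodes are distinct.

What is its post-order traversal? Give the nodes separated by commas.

lily, mint, sage, fig, daisy, plum, rose, reed, cedar, elm

The first element of pre-order is the root; it splits in-order into left and right subtrees.
Root elm: left subtree has 7 nodes {lily, mint, sage, rose, fig, plum, daisy}, right has 2 {reed, cedar}.
  Root rose: left subtree has 3 nodes {lily, mint, sage}, right has 3 {fig, plum, daisy}.
    Root sage: left subtree has 2 nodes {lily, mint}, right has 0 { }.
      Root mint: left subtree has 1 node {lily}, right has 0 { }.
    Root plum: left subtree has 1 node {fig}, right has 1 {daisy}.
  Root cedar: left subtree has 1 node {reed}, right has 0 { }.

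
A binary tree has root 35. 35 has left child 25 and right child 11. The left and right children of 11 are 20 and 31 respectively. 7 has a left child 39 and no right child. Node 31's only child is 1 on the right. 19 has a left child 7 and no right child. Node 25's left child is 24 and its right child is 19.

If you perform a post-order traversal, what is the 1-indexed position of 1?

Post-order visits the left subtree, then the right subtree, then the node.
At 35: go left to 25.
  At 25: go left to 24.
    24 is a leaf — visit 24.
  At 25: go right to 19.
    At 19: go left to 7.
      At 7: go left to 39.
        39 is a leaf — visit 39.
      At 7: no right child.
      Visit 7.
    At 19: no right child.
    Visit 19.
  Visit 25.
At 35: go right to 11.
  At 11: go left to 20.
    20 is a leaf — visit 20.
  At 11: go right to 31.
    At 31: no left child.
    At 31: go right to 1.
      1 is a leaf — visit 1.
    Visit 31.
  Visit 11.
Visit 35.
Full post-order sequence: 24, 39, 7, 19, 25, 20, 1, 31, 11, 35.

7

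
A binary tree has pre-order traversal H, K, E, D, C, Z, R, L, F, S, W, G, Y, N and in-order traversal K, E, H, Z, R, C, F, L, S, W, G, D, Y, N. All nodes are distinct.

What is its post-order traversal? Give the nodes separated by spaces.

E K R Z F G W S L C N Y D H

The first element of pre-order is the root; it splits in-order into left and right subtrees.
Root H: left subtree has 2 nodes {K, E}, right has 11 {Z, R, C, F, L, S, W, G, D, Y, N}.
  Root K: left subtree has 0 nodes { }, right has 1 {E}.
  Root D: left subtree has 8 nodes {Z, R, C, F, L, S, W, G}, right has 2 {Y, N}.
    Root C: left subtree has 2 nodes {Z, R}, right has 5 {F, L, S, W, G}.
      Root Z: left subtree has 0 nodes { }, right has 1 {R}.
      Root L: left subtree has 1 node {F}, right has 3 {S, W, G}.
        Root S: left subtree has 0 nodes { }, right has 2 {W, G}.
          Root W: left subtree has 0 nodes { }, right has 1 {G}.
    Root Y: left subtree has 0 nodes { }, right has 1 {N}.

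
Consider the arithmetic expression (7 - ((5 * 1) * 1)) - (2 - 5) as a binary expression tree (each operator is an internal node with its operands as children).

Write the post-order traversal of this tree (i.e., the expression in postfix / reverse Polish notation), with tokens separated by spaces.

7 5 1 * 1 * - 2 5 - -

Post-order on an expression tree gives postfix notation: for each operator, emit left operand, right operand, then the operator.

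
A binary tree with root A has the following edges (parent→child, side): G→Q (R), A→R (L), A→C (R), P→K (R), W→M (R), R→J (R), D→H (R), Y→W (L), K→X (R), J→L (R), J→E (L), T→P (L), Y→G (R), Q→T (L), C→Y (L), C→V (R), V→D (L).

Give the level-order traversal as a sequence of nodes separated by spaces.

Level-order visits nodes level by level from the root, left to right within each level.
Level 0: A
Level 1: R, C
Level 2: J, Y, V
Level 3: E, L, W, G, D
Level 4: M, Q, H
Level 5: T
Level 6: P
Level 7: K
Level 8: X

A R C J Y V E L W G D M Q H T P K X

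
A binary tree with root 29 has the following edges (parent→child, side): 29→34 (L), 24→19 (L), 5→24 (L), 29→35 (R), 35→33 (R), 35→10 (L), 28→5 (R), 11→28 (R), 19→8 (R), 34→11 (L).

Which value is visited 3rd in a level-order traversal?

Level-order visits nodes level by level from the root, left to right within each level.
Level 0: 29
Level 1: 34, 35
Level 2: 11, 10, 33
Level 3: 28
Level 4: 5
Level 5: 24
Level 6: 19
Level 7: 8
Full level-order sequence: 29, 34, 35, 11, 10, 33, 28, 5, 24, 19, 8.

35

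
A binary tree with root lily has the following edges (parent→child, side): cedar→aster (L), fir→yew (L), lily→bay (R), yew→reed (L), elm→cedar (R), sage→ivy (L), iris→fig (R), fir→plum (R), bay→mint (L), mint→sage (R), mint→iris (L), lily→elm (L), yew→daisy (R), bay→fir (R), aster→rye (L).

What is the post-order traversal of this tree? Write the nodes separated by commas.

rye, aster, cedar, elm, fig, iris, ivy, sage, mint, reed, daisy, yew, plum, fir, bay, lily

Post-order visits the left subtree, then the right subtree, then the node.
At lily: go left to elm.
  At elm: no left child.
  At elm: go right to cedar.
    At cedar: go left to aster.
      At aster: go left to rye.
        rye is a leaf — visit rye.
      At aster: no right child.
      Visit aster.
    At cedar: no right child.
    Visit cedar.
  Visit elm.
At lily: go right to bay.
  At bay: go left to mint.
    At mint: go left to iris.
      At iris: no left child.
      At iris: go right to fig.
        fig is a leaf — visit fig.
      Visit iris.
    At mint: go right to sage.
      At sage: go left to ivy.
        ivy is a leaf — visit ivy.
      At sage: no right child.
      Visit sage.
    Visit mint.
  At bay: go right to fir.
    At fir: go left to yew.
      At yew: go left to reed.
        reed is a leaf — visit reed.
      At yew: go right to daisy.
        daisy is a leaf — visit daisy.
      Visit yew.
    At fir: go right to plum.
      plum is a leaf — visit plum.
    Visit fir.
  Visit bay.
Visit lily.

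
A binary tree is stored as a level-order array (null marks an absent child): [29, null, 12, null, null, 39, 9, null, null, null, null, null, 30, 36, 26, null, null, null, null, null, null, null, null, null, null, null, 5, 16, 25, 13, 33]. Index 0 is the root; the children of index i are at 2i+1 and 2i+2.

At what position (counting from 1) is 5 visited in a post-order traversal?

Post-order visits the left subtree, then the right subtree, then the node.
At 29: no left child.
At 29: go right to 12.
  At 12: go left to 39.
    At 39: no left child.
    At 39: go right to 30.
      At 30: no left child.
      At 30: go right to 5.
        5 is a leaf — visit 5.
      Visit 30.
    Visit 39.
  At 12: go right to 9.
    At 9: go left to 36.
      At 36: go left to 16.
        16 is a leaf — visit 16.
      At 36: go right to 25.
        25 is a leaf — visit 25.
      Visit 36.
    At 9: go right to 26.
      At 26: go left to 13.
        13 is a leaf — visit 13.
      At 26: go right to 33.
        33 is a leaf — visit 33.
      Visit 26.
    Visit 9.
  Visit 12.
Visit 29.
Full post-order sequence: 5, 30, 39, 16, 25, 36, 13, 33, 26, 9, 12, 29.

1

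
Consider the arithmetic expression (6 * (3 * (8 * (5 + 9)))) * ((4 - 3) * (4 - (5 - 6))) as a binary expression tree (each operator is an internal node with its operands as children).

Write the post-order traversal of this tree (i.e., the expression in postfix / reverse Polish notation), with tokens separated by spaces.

6 3 8 5 9 + * * * 4 3 - 4 5 6 - - * *

Post-order on an expression tree gives postfix notation: for each operator, emit left operand, right operand, then the operator.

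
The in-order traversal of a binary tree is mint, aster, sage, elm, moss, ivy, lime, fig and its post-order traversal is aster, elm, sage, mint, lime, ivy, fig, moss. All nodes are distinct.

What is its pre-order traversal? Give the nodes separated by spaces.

moss mint sage aster elm fig ivy lime

The last element of post-order is the root; it splits in-order into left and right subtrees.
Root moss: left subtree has 4 nodes {mint, aster, sage, elm}, right has 3 {ivy, lime, fig}.
  Root mint: left subtree has 0 nodes { }, right has 3 {aster, sage, elm}.
    Root sage: left subtree has 1 node {aster}, right has 1 {elm}.
  Root fig: left subtree has 2 nodes {ivy, lime}, right has 0 { }.
    Root ivy: left subtree has 0 nodes { }, right has 1 {lime}.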